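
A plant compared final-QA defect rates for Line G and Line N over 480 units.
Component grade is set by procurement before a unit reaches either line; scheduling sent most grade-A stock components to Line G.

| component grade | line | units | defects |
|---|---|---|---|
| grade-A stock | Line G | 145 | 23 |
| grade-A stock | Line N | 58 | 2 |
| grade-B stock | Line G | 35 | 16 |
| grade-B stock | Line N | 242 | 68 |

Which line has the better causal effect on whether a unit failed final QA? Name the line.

Line N

The component grade-specific comparison favours Line N throughout, but the pooled figures favour Line G. The question is whether to condition on component grade.
Component grade satisfies the back-door criterion: it is not a descendant of the line, and it blocks the spurious path from line to outcome. Adjusting for it (i.e., using the within-component grade rates) gives the causal effect.
Within each level — grade-A stock: 15.9% vs 3.4%; grade-B stock: 45.7% vs 28.1% — Line N is lower every time.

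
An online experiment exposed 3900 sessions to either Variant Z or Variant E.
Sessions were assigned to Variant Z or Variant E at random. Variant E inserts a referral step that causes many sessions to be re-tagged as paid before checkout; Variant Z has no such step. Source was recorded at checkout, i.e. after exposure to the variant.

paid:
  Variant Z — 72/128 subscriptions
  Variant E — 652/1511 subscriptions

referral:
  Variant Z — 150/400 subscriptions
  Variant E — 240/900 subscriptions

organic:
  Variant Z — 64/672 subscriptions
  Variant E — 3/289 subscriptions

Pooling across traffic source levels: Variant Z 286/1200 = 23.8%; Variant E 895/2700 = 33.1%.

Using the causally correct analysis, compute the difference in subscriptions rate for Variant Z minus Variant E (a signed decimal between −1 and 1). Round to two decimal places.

The distribution of traffic source is itself part of what the variant does — it is an intermediate outcome. Holding it fixed would remove that part of the effect; the total effect is the pooled difference.
The causal difference is the pooled difference: 0.238 − 0.331 = -0.093.

-0.09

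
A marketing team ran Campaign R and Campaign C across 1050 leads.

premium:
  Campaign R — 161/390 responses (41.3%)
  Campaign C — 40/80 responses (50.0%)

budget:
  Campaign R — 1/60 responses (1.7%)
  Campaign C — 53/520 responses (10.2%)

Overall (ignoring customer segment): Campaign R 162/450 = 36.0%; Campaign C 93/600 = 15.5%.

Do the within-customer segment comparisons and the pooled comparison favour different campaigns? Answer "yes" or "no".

yes

Within each customer segment level (premium 41.3% vs 50.0%; budget 1.7% vs 10.2%), Campaign C has the higher rate every time. Pooled: 36.0% vs 15.5% — Campaign R has the higher rate overall. The two comparisons disagree.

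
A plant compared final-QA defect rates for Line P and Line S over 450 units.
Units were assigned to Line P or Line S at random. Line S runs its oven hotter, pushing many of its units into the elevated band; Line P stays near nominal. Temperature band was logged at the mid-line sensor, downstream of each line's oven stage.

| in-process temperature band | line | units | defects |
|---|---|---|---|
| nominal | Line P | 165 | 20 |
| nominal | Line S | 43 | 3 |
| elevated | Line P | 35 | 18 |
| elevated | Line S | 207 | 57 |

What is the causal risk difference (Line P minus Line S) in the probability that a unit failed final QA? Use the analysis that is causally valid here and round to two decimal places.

Stratifying would compare lines among units the lines themselves sorted into in-process temperature band groups — a form of selection on an intermediate. The unconditioned pooled rates give the total causal effect.
The causal difference is the pooled difference: 0.190 − 0.240 = -0.050.

-0.05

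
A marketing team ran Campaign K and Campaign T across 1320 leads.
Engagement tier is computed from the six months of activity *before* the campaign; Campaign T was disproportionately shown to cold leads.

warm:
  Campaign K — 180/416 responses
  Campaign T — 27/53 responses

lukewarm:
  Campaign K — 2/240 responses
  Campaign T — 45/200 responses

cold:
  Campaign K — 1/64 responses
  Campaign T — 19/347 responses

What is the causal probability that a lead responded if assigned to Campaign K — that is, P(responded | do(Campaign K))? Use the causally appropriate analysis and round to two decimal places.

0.16

The engagement tier-specific comparison favours Campaign T throughout, but the pooled figures favour Campaign K. The question is whether to condition on engagement tier.
Since engagement tier is a pre-existing factor (not a product of the campaign) and it affects the outcome on its own, it is a confounder. The stratified rates, not the pooled rate, identify the causal effect.
Standardising Campaign K to the population engagement tier mix: 0.355·180/416 + 0.333·2/240 + 0.311·1/64 = 0.161.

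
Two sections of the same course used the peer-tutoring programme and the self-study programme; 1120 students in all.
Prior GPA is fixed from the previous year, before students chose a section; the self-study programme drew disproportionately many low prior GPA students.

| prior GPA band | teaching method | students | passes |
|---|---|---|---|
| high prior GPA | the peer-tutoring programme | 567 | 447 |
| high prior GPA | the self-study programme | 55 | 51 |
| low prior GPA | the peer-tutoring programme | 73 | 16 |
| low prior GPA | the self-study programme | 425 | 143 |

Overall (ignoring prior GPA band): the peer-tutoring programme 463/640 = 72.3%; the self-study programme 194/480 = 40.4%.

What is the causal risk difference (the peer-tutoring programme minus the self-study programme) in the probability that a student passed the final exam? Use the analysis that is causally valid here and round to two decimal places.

The stratified and pooled comparisons disagree (the self-study programme wins within each prior GPA band; the peer-tutoring programme wins overall), so the answer turns on the causal role of prior GPA band.
Since prior GPA band is a pre-existing factor (not a product of the teaching method) and it affects the outcome on its own, it is a confounder. The stratified rates, not the pooled rate, identify the causal effect.
Adjusting over the population distribution of prior GPA band: 0.555·(0.788−0.927) + 0.445·(0.219−0.336) = -0.129.

-0.13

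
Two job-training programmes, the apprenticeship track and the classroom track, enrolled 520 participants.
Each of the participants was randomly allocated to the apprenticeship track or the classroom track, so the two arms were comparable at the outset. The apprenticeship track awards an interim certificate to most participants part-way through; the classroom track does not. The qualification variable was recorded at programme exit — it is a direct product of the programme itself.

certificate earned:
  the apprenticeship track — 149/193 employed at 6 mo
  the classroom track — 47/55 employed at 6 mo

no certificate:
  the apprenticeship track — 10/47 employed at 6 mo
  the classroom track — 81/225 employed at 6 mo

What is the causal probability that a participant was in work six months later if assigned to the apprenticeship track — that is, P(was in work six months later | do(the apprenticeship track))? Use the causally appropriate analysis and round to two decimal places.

the classroom track is higher inside every qualification attained during the programme stratum but the apprenticeship track is higher in aggregate. Whether to stratify depends on how qualification attained during the programme relates to the programme.
Qualification attained during the programme is recorded after the programme and is itself shifted by it — it sits on the causal path from programme to outcome. Conditioning on a mediator would strip out part of the effect we want; the pooled comparison gives the total causal effect.
So P(outcome | do(the apprenticeship track)) is just the pooled rate for the apprenticeship track: 159/240 = 0.662.

0.66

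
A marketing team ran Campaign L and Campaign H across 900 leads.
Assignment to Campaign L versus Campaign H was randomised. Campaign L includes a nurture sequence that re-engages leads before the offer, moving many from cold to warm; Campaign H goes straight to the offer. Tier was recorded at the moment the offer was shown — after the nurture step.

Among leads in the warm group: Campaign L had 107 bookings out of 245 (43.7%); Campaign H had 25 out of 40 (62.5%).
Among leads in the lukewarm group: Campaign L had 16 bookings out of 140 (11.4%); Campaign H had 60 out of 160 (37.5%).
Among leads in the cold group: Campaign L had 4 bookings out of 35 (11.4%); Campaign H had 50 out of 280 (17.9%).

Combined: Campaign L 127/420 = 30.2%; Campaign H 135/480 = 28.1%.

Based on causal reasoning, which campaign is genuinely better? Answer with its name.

Campaign L

Engagement tier here is a post-treatment variable shaped by the campaign; conditioning on it would introduce bias rather than remove it. The overall comparison is the causal one.
Pooled: Campaign L 30.2% vs Campaign H 28.1%; Campaign L is higher overall.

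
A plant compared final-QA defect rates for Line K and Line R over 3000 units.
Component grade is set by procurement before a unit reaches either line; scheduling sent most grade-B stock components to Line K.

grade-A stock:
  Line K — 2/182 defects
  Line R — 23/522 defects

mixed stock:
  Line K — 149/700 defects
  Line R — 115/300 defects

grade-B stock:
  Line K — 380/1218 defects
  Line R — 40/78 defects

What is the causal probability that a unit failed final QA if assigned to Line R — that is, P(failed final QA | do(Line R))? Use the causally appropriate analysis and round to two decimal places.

The component grade-specific comparison favours Line K throughout, but the pooled figures favour Line R. The question is whether to condition on component grade.
Here component grade is a common cause — it drives both which line a case falls under and the outcome. The crude comparison mixes populations; the stratum-specific rates are the causally relevant ones.
Standardising Line R to the population component grade mix: 0.235·23/522 + 0.333·115/300 + 0.432·40/78 = 0.360.

0.36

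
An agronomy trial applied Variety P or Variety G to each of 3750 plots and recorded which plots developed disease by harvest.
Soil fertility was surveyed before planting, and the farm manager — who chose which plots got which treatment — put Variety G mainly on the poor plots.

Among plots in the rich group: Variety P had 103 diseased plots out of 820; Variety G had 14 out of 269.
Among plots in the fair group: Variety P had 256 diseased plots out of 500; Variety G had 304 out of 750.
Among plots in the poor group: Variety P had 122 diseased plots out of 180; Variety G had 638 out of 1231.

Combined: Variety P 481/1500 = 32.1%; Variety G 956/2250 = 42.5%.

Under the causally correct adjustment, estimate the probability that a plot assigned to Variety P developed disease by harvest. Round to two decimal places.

0.46

Variety G is lower inside every soil fertility stratum but Variety P is lower in aggregate. Whether to stratify depends on how soil fertility relates to the variety.
The imbalance in soil fertility arose from how plots were allocated, not from anything the variety did; and soil fertility independently affects the outcome. The pooled gap is confounded — condition on soil fertility.
Standardising Variety P to the population soil fertility mix: 0.290·103/820 + 0.333·256/500 + 0.376·122/180 = 0.462.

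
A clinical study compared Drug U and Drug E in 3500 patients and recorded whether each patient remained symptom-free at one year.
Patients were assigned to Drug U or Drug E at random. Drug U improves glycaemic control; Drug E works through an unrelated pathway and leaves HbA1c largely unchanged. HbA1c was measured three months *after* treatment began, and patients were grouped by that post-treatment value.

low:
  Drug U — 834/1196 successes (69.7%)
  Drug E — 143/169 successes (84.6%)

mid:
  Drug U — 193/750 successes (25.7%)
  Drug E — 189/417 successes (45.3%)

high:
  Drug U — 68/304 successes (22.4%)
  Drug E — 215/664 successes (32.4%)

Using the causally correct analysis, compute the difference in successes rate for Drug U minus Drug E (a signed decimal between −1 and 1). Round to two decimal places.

Because the drug influences HbA1c, HbA1c is a post-treatment mediator, not a confounder. Stratifying on it would bias the estimate; the causal effect is the crude pooled difference.
The causal difference is the pooled difference: 0.487 − 0.438 = +0.049.

+0.05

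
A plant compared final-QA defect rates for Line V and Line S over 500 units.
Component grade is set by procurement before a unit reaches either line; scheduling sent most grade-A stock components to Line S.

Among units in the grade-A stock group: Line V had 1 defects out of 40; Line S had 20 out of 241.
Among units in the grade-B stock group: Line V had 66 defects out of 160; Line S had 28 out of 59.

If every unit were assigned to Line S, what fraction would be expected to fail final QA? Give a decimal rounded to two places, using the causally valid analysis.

0.25

Here component grade is a common cause — it drives both which line a case falls under and the outcome. The crude comparison mixes populations; the stratum-specific rates are the causally relevant ones.
Standardising Line S to the population component grade mix: 0.562·20/241 + 0.438·28/59 = 0.255.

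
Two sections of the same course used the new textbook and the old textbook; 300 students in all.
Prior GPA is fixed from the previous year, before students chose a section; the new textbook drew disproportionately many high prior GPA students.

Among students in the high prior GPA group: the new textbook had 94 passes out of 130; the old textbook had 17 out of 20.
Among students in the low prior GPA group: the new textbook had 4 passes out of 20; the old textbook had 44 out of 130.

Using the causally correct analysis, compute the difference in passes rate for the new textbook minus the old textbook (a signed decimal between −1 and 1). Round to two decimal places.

-0.13

The prior GPA band-specific comparison favours the old textbook throughout, but the pooled figures favour the new textbook. The question is whether to condition on prior GPA band.
Since prior GPA band is a pre-existing factor (not a product of the teaching method) and it affects the outcome on its own, it is a confounder. The stratified rates, not the pooled rate, identify the causal effect.
Adjusting over the population distribution of prior GPA band: 0.500·(0.723−0.850) + 0.500·(0.200−0.338) = -0.133.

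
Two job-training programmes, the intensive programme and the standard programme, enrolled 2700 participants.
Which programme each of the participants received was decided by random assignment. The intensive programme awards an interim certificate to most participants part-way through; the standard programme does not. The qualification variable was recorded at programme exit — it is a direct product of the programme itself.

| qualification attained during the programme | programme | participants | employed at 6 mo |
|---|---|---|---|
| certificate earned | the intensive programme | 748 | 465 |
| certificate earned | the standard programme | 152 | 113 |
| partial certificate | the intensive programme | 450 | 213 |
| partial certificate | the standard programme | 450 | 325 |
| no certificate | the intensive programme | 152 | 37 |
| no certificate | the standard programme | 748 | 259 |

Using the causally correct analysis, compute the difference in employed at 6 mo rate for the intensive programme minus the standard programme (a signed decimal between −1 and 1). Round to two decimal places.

+0.01

the standard programme is higher inside every qualification attained during the programme stratum but the intensive programme is higher in aggregate. Whether to stratify depends on how qualification attained during the programme relates to the programme.
Qualification attained during the programme here is a post-treatment variable shaped by the programme; conditioning on it would introduce bias rather than remove it. The overall comparison is the causal one.
The causal difference is the pooled difference: 0.530 − 0.516 = +0.013.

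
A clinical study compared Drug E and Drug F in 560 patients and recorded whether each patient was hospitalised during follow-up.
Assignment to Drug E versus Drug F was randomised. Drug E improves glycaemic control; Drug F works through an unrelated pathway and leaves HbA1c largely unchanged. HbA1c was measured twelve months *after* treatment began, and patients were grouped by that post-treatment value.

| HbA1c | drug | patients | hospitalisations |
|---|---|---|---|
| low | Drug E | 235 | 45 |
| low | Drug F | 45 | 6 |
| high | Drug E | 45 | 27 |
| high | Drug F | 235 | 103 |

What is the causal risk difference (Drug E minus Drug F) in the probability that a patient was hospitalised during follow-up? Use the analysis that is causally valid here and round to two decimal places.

-0.13

The HbA1c-specific comparison favours Drug F throughout, but the pooled figures favour Drug E. The question is whether to condition on HbA1c.
HbA1c lies on the pathway drug → HbA1c → outcome, so adjusting for it blocks the indirect effect. For the total causal effect of drug, use the unadjusted pooled rates.
The causal difference is the pooled difference: 0.257 − 0.389 = -0.132.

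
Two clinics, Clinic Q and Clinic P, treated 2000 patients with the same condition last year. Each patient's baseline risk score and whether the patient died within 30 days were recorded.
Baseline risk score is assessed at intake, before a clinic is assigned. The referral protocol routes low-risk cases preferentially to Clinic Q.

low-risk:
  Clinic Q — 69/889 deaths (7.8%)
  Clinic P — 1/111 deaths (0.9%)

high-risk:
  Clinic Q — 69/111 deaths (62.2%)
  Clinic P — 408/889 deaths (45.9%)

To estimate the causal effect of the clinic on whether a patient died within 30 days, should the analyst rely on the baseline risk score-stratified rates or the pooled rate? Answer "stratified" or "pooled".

stratified

The stratified and pooled comparisons disagree (Clinic P wins within each baseline risk score; Clinic Q wins overall), so the answer turns on the causal role of baseline risk score.
Baseline risk score satisfies the back-door criterion: it is not a descendant of the clinic, and it blocks the spurious path from clinic to outcome. Adjusting for it (i.e., using the within-baseline risk score rates) gives the causal effect.
Within each level — low-risk: 7.8% vs 0.9%; high-risk: 62.2% vs 45.9% — Clinic P is lower every time.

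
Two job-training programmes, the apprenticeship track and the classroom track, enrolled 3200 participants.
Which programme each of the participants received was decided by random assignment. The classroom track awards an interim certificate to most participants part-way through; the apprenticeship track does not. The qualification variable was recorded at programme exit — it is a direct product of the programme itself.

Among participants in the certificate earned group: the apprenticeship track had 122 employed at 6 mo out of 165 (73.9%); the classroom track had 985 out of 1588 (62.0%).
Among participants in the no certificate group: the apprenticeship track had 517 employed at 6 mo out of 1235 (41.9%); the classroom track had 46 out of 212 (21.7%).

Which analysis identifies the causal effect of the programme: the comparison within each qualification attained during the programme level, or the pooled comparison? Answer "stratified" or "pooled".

The stratified and pooled comparisons disagree (the apprenticeship track wins within each qualification attained during the programme; the classroom track wins overall), so the answer turns on the causal role of qualification attained during the programme.
Because the programme influences qualification attained during the programme, qualification attained during the programme is a post-treatment mediator, not a confounder. Stratifying on it would bias the estimate; the causal effect is the crude pooled difference.
Pooled: the apprenticeship track 45.6% vs the classroom track 57.3%; the classroom track is higher overall.

pooled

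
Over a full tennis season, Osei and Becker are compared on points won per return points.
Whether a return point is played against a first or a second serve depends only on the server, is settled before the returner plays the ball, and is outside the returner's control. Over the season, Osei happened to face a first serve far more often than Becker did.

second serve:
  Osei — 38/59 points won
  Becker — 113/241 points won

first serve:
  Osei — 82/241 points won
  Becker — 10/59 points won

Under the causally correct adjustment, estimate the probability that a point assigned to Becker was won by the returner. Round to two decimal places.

Here serve type is a common cause — it drives both which player a case falls under and the outcome. The crude comparison mixes populations; the stratum-specific rates are the causally relevant ones.
Standardising Becker to the population serve type mix: 0.500·113/241 + 0.500·10/59 = 0.319.

0.32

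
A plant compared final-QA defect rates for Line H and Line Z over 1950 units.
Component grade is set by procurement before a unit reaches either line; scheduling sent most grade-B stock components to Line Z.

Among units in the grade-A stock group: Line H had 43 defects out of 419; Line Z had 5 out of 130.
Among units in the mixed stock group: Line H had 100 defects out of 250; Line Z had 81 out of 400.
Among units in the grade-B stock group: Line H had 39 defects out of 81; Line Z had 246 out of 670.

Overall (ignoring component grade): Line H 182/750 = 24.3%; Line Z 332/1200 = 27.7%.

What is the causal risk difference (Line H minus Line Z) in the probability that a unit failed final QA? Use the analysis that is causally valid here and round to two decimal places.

+0.13

The component grade-specific comparison favours Line Z throughout, but the pooled figures favour Line H. The question is whether to condition on component grade.
Component grade is set before the line has any effect — it is not caused by the line — and it independently drives the outcome. That makes it a confounder, so the causal comparison is within component grade levels.
Adjusting over the population distribution of component grade: 0.282·(0.103−0.038) + 0.333·(0.400−0.203) + 0.385·(0.481−0.367) = +0.128.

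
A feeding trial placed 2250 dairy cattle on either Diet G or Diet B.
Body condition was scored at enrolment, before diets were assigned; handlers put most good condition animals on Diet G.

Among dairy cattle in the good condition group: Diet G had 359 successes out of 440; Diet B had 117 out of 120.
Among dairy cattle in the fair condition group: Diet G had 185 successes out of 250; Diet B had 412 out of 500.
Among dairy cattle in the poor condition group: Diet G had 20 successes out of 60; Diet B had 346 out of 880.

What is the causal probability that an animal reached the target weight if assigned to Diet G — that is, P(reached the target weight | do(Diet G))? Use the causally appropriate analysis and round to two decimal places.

0.59

Within every starting body condition level Diet B has the higher rate, yet pooled Diet G does — Simpson's reversal.
Starting body condition differs across diets for reasons unrelated to any effect of the diet itself, and it separately predicts the outcome — a classic confounder. We must compare within starting body condition levels.
Standardising Diet G to the population starting body condition mix: 0.249·359/440 + 0.333·185/250 + 0.418·20/60 = 0.589.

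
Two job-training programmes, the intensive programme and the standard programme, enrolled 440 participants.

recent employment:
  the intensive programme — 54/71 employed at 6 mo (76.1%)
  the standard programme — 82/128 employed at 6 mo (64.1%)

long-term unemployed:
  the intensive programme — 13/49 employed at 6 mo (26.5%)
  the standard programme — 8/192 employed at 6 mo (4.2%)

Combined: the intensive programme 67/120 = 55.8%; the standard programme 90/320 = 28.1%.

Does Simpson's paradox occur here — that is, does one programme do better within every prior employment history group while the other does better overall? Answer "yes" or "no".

no

Within each prior employment history level (recent employment 76.1% vs 64.1%; long-term unemployed 26.5% vs 4.2%), the intensive programme has the higher rate every time. Pooled: 55.8% vs 28.1% — the intensive programme has the higher rate overall. They agree.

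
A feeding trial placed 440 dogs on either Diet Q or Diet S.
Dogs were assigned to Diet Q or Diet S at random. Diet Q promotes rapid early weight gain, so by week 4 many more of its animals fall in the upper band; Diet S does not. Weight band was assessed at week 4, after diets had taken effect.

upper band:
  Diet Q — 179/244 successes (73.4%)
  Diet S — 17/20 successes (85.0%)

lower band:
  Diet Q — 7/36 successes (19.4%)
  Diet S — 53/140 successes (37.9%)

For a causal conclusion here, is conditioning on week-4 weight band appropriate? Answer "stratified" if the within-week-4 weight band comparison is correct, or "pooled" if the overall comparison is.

pooled

Diet S is higher inside every week-4 weight band stratum but Diet Q is higher in aggregate. Whether to stratify depends on how week-4 weight band relates to the diet.
Week-4 weight band here is a post-treatment variable shaped by the diet; conditioning on it would introduce bias rather than remove it. The overall comparison is the causal one.
Pooled: Diet Q 66.4% vs Diet S 43.8%; Diet Q is higher overall.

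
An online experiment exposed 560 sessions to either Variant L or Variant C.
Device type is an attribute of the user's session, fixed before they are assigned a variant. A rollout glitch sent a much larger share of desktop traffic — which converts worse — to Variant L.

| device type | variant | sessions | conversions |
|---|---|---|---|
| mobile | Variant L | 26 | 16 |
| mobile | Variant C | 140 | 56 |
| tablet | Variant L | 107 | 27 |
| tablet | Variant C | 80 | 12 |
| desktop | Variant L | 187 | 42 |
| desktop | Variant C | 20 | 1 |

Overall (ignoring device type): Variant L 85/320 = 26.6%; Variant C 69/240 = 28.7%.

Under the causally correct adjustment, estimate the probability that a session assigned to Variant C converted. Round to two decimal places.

Device type is set before the variant has any effect — it is not caused by the variant — and it independently drives the outcome. That makes it a confounder, so the causal comparison is within device type levels.
Standardising Variant C to the population device type mix: 0.296·56/140 + 0.334·12/80 + 0.370·1/20 = 0.187.

0.19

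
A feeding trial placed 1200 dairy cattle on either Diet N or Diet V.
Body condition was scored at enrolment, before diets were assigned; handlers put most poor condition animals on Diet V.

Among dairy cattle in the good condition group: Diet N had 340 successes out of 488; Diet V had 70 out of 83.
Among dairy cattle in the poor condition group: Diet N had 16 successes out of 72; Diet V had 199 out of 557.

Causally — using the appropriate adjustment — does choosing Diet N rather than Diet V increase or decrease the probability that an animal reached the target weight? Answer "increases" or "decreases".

Since starting body condition is a pre-existing factor (not a product of the diet) and it affects the outcome on its own, it is a confounder. The stratified rates, not the pooled rate, identify the causal effect.
Within each level — good condition: 69.7% vs 84.3%; poor condition: 22.2% vs 35.7% — Diet V is higher every time.

decreases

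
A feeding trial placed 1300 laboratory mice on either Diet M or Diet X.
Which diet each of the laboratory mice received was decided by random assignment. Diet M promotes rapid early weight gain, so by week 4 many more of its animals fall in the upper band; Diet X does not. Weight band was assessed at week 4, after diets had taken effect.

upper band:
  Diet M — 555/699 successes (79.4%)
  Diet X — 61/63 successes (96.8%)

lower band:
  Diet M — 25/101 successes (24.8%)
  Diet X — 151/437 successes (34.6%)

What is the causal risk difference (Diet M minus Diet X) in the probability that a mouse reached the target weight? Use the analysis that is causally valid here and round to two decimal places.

Because the diet influences week-4 weight band, week-4 weight band is a post-treatment mediator, not a confounder. Stratifying on it would bias the estimate; the causal effect is the crude pooled difference.
The causal difference is the pooled difference: 0.725 − 0.424 = +0.301.

+0.30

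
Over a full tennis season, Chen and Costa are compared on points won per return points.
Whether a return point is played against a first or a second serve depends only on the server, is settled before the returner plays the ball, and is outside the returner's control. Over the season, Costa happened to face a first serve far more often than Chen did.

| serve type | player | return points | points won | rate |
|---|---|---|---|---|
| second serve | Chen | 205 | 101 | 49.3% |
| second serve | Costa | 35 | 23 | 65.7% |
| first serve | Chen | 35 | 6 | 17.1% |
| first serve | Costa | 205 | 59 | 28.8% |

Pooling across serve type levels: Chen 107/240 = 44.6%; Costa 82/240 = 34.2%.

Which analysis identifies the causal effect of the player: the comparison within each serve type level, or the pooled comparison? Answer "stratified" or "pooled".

Costa is higher inside every serve type stratum but Chen is higher in aggregate. Whether to stratify depends on how serve type relates to the player.
Serve type differs across players for reasons unrelated to any effect of the player itself, and it separately predicts the outcome — a classic confounder. We must compare within serve type levels.
Within each level — second serve: 49.3% vs 65.7%; first serve: 17.1% vs 28.8% — Costa is higher every time.

stratified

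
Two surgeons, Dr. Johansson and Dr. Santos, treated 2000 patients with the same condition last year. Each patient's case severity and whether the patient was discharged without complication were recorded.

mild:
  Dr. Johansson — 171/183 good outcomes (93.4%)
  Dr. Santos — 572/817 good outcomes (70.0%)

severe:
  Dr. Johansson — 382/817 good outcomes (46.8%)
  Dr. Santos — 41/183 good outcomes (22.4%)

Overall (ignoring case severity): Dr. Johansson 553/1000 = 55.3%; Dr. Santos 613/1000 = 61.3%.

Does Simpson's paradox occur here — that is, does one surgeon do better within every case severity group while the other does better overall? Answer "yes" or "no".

Within each case severity level (mild 93.4% vs 70.0%; severe 46.8% vs 22.4%), Dr. Johansson has the higher rate every time. Pooled: 55.3% vs 61.3% — Dr. Santos has the higher rate overall. The two comparisons disagree.

yes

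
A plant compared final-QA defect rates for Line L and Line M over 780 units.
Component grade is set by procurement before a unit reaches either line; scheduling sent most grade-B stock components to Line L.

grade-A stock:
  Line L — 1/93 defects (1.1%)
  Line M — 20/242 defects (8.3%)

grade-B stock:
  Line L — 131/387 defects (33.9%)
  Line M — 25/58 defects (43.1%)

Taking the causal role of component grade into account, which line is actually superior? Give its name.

Line L

Component grade is set before the line has any effect — it is not caused by the line — and it independently drives the outcome. That makes it a confounder, so the causal comparison is within component grade levels.
Within each level — grade-A stock: 1.1% vs 8.3%; grade-B stock: 33.9% vs 43.1% — Line L is lower every time.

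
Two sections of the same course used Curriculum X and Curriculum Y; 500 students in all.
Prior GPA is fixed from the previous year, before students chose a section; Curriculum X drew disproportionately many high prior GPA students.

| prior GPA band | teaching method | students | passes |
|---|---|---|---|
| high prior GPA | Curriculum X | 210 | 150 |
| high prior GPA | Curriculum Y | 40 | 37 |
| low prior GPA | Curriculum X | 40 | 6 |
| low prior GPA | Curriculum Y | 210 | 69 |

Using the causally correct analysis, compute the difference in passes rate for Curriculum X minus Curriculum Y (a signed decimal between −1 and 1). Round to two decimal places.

Curriculum Y is higher inside every prior GPA band stratum but Curriculum X is higher in aggregate. Whether to stratify depends on how prior GPA band relates to the teaching method.
Prior GPA band differs across teaching methods for reasons unrelated to any effect of the teaching method itself, and it separately predicts the outcome — a classic confounder. We must compare within prior GPA band levels.
Adjusting over the population distribution of prior GPA band: 0.500·(0.714−0.925) + 0.500·(0.150−0.329) = -0.195.

-0.19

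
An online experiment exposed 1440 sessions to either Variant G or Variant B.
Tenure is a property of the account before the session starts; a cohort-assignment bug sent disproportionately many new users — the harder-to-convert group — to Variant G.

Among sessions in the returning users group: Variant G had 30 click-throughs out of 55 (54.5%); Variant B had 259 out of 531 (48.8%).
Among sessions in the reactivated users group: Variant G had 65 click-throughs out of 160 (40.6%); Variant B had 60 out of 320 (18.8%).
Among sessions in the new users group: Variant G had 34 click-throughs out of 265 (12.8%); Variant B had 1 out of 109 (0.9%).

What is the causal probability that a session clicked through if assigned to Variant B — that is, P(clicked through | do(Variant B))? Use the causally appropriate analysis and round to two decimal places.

Nothing the variant does changes user tenure; the imbalance is an allocation artefact. With user tenure also predicting the outcome, the pooled figure is confounded, and the within-stratum comparison is the causal one.
Standardising Variant B to the population user tenure mix: 0.407·259/531 + 0.333·60/320 + 0.260·1/109 = 0.263.

0.26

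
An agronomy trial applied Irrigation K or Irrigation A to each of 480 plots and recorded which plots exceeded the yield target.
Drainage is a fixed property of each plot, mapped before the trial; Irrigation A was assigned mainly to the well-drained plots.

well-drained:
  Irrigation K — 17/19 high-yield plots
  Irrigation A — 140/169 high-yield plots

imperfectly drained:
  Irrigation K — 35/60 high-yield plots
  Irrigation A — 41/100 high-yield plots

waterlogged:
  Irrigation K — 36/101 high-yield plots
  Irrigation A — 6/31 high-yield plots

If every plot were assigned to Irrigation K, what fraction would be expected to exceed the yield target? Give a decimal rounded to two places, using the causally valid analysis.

0.64

Nothing the irrigation does changes field drainage; the imbalance is an allocation artefact. With field drainage also predicting the outcome, the pooled figure is confounded, and the within-stratum comparison is the causal one.
Standardising Irrigation K to the population field drainage mix: 0.392·17/19 + 0.333·35/60 + 0.275·36/101 = 0.643.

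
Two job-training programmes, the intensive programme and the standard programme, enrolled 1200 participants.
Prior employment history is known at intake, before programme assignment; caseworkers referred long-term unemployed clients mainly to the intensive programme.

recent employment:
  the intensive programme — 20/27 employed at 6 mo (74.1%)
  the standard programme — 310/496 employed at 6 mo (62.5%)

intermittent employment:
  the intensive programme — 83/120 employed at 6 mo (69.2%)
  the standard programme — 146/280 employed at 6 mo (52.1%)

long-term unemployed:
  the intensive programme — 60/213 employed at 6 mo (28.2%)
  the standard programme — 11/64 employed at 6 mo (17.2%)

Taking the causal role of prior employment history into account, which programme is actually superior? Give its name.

the intensive programme

The prior employment history-specific comparison favours the intensive programme throughout, but the pooled figures favour the standard programme. The question is whether to condition on prior employment history.
Prior employment history differs across programmes for reasons unrelated to any effect of the programme itself, and it separately predicts the outcome — a classic confounder. We must compare within prior employment history levels.
Within each level — recent employment: 74.1% vs 62.5%; intermittent employment: 69.2% vs 52.1%; long-term unemployed: 28.2% vs 17.2% — the intensive programme is higher every time.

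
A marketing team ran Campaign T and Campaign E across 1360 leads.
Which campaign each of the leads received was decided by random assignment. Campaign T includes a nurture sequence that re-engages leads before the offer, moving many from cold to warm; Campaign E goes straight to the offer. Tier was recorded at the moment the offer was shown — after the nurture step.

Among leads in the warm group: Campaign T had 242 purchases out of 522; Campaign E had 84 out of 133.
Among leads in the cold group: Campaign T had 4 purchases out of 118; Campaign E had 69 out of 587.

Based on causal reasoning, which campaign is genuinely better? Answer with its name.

Campaign T

Engagement tier is downstream of the campaign. One should not condition on a consequence of treatment, so the overall rates are the right comparison.
Pooled: Campaign T 38.4% vs Campaign E 21.2%; Campaign T is higher overall.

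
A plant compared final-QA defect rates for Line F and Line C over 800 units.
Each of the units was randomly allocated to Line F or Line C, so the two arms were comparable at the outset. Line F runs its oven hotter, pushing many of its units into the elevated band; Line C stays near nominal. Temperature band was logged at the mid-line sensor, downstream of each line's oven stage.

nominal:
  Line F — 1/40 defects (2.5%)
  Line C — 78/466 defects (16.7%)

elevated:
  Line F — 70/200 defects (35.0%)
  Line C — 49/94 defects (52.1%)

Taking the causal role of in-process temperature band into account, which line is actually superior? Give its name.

The distribution of in-process temperature band is itself part of what the line does — it is an intermediate outcome. Holding it fixed would remove that part of the effect; the total effect is the pooled difference.
Pooled: Line F 29.6% vs Line C 22.7%; Line C is lower overall.

Line C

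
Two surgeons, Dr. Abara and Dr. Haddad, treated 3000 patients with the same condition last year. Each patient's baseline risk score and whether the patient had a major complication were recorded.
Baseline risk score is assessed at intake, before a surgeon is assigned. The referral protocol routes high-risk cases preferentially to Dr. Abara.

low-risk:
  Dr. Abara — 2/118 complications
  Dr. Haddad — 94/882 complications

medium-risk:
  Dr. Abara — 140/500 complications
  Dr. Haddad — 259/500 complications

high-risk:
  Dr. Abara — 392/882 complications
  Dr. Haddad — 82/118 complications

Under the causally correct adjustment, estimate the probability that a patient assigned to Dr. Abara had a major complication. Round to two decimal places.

Within every baseline risk score level Dr. Abara has the lower rate, yet pooled Dr. Haddad does — Simpson's reversal.
Baseline risk score satisfies the back-door criterion: it is not a descendant of the surgeon, and it blocks the spurious path from surgeon to outcome. Adjusting for it (i.e., using the within-baseline risk score rates) gives the causal effect.
Standardising Dr. Abara to the population baseline risk score mix: 0.333·2/118 + 0.333·140/500 + 0.333·392/882 = 0.247.

0.25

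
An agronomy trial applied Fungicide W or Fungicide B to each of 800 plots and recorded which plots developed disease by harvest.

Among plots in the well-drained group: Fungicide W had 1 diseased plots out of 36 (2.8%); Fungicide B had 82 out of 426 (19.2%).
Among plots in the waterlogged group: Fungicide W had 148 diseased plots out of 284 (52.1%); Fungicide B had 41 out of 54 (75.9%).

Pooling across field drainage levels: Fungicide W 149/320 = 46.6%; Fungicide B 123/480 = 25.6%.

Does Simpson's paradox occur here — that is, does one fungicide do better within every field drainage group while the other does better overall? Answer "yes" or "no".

Within each field drainage level (well-drained 2.8% vs 19.2%; waterlogged 52.1% vs 75.9%), Fungicide W has the lower rate every time. Pooled: 46.6% vs 25.6% — Fungicide B has the lower rate overall. The two comparisons disagree.

yes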